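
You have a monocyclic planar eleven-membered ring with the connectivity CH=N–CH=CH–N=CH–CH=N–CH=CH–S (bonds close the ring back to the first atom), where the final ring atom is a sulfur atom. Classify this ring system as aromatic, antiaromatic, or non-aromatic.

Antiaromatic

Check conjugation: every atom in a ring double bond is sp² and brings one electron to the p orbital; the doubly-bonded nitrogens are pyridine-type — their lone pairs lie in the ring plane, leaving one electron in the p orbital; the sulfur donates one lone pair from its p orbital — every position has a p orbital, so the cyclic π system is continuous.
π-electron count: 5 × 2 = 10 from the double-bond units + 2 from the S atom = 12.
A 4n π count (12, n = 3) in a planar conjugated ring means antiaromatic.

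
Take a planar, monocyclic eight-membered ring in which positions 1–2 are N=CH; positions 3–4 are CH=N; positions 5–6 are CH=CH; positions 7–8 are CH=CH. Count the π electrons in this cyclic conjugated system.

8

Check conjugation: the double-bond atoms are sp², each contributing one p electron; the doubly-bonded nitrogens are pyridine-type — their lone pairs lie in the ring plane, leaving one electron in the p orbital — every position has a p orbital, so the cyclic π system is continuous.
Adding the contributions, 4 × 2 = 8 from the 4 double-bond units.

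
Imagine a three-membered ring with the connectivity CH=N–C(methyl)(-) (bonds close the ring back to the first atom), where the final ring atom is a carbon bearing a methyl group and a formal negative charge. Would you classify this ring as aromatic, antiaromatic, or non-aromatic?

All ring atoms are sp² and supply a p orbital to the ring (every atom in a ring double bond is sp² and brings one electron to the p orbital; each sp² =N– keeps its lone pair in-plane and puts one electron into the π system; the carbanion's lone pair occupies the p orbital); the conjugation is uninterrupted.
Counting π electrons: 1 × 2 = 2 from the double-bond unit + 2 from the C(methyl)(-) atom = 4.
A 4n π count (4, n = 1) in a planar conjugated ring means antiaromatic.

Antiaromatic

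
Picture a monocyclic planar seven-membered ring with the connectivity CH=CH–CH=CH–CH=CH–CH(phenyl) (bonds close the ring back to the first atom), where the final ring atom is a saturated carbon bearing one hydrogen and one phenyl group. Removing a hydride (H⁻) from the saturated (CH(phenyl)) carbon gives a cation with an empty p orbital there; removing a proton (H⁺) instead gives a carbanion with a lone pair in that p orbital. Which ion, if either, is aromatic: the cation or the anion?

In both ions every ring atom is sp² and contributes a p orbital, so both rings are fully conjugated.
Cation: 3 × 2 + 0 = 6 π electrons → 4(1)+2, aromatic.
Anion: 3 × 2 + 2 = 8 π electrons → 4(2), antiaromatic.

The cation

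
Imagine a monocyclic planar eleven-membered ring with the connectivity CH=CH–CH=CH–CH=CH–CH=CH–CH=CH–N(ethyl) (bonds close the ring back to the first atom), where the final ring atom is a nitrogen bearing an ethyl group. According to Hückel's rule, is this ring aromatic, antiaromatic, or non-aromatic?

Antiaromatic

Every ring atom contributes a p orbital perpendicular to the ring (the double-bond atoms are sp², each contributing one p electron; the pyrrole-type nitrogen donates its lone pair from the p orbital), so the π system is cyclic and fully conjugated.
Adding the contributions, 5 × 2 = 10 from the double-bond units + 2 from the N(ethyl) atom = 12.
12 is a 4n count (n = 3), so the planar conjugated ring is antiaromatic.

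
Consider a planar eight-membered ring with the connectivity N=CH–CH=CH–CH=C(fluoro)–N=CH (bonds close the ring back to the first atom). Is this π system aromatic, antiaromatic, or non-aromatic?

Antiaromatic

The p orbitals form a continuous loop: each doubly-bonded ring atom is sp² with one p-orbital electron; each =N– nitrogen is pyridine-type (lone pair in the sp² plane, one electron in the p orbital). The ring is fully conjugated.
Counting π electrons: 4 × 2 = 8 from the 4 double-bond units.
With 8 = 4·2 π electrons, Hückel's rule classifies the planar ring as antiaromatic.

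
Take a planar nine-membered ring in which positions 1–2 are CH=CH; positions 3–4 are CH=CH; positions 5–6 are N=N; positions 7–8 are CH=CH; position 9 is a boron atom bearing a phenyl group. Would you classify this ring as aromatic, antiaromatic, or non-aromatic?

Check conjugation: every atom in a ring double bond is sp² and brings one electron to the p orbital; the doubly-bonded nitrogens are pyridine-type — their lone pairs lie in the ring plane, leaving one electron in the p orbital; the boron has an empty p orbital — every position has a p orbital, so the cyclic π system is continuous.
π-electron count: 4 × 2 = 8 from the double-bond units + 0 from the B(phenyl) atom = 8.
8 is a 4n count (n = 2), so the planar conjugated ring is antiaromatic.

Antiaromatic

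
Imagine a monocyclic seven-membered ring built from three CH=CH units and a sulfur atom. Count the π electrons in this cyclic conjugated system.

Check conjugation: the double-bond atoms are sp², each contributing one p electron; the sulfur donates one lone pair from its p orbital — every position has a p orbital, so the cyclic π system is continuous.
Tallying contributions gives 3 × 2 = 6 from the double-bond units + 2 from the S atom = 8.

8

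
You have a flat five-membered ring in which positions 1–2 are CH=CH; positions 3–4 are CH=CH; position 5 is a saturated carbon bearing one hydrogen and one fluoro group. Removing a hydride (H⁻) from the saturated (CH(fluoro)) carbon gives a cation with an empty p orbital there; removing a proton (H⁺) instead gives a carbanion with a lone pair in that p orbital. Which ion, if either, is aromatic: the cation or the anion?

Once that carbon is sp², every ring atom has a p orbital and both ions are fully conjugated.
Cation: 2 × 2 + 0 = 4 π electrons → 4(1), antiaromatic.
Anion: 2 × 2 + 2 = 6 π electrons → 4(1)+2, aromatic.

The anion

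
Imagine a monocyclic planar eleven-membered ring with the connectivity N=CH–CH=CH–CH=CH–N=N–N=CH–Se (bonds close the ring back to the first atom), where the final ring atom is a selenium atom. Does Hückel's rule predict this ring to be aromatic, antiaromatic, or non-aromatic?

Antiaromatic

Check conjugation: every atom in a ring double bond is sp² and brings one electron to the p orbital; each =N– nitrogen is pyridine-type (lone pair in the sp² plane, one electron in the p orbital); the selenium donates one lone pair from its p orbital — every position has a p orbital, so the cyclic π system is continuous.
Adding the contributions, 5 × 2 = 10 from the double-bond units + 2 from the Se atom = 12.
12 = 4(3); a planar, fully conjugated 4n system is antiaromatic.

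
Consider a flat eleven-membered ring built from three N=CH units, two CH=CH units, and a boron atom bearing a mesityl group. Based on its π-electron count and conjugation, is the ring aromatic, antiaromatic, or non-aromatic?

The p orbitals form a continuous loop: every atom in a ring double bond is sp² and brings one electron to the p orbital; each sp² =N– keeps its lone pair in-plane and puts one electron into the π system; the boron has an empty p orbital. The ring is fully conjugated.
Counting π electrons: 5 × 2 = 10 from the double-bond units + 0 from the B(mesityl) atom = 10.
10 = 4(2) + 2, which satisfies Hückel's 4n+2 rule.

Aromatic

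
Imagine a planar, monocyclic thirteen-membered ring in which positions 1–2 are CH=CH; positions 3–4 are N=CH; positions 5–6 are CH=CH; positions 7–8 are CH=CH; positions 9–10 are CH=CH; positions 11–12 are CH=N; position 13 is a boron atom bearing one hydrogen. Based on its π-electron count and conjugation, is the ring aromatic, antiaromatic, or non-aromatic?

Every ring atom contributes a p orbital perpendicular to the ring (each doubly-bonded ring atom is sp² with one p-orbital electron; each =N– nitrogen is pyridine-type (lone pair in the sp² plane, one electron in the p orbital); the boron has an empty p orbital), so the π system is cyclic and fully conjugated.
Counting π electrons: 6 × 2 = 12 from the double-bond units + 0 from the BH atom = 12.
12 = 4(3); a planar, fully conjugated 4n system is antiaromatic.

Antiaromatic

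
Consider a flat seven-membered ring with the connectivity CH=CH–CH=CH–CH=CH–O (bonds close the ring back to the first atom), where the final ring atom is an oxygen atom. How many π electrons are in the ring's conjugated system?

Every ring atom contributes a p orbital perpendicular to the ring (each doubly-bonded ring atom is sp² with one p-orbital electron; the oxygen donates one lone pair from its p orbital), so the π system is cyclic and fully conjugated.
Tallying contributions gives 3 × 2 = 6 from the double-bond units + 2 from the O atom = 8.

8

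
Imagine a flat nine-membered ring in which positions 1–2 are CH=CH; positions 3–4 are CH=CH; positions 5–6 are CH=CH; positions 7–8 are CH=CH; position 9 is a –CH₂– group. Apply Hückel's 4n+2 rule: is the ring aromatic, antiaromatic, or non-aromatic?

Non-aromatic

Because the tetrahedral CH₂ carbon is sp³ and has no p orbital in the ring π system at the CH2 position, the π system cannot extend all the way around the ring.
Without a continuous loop of overlapping p orbitals the Hückel electron count never comes into play.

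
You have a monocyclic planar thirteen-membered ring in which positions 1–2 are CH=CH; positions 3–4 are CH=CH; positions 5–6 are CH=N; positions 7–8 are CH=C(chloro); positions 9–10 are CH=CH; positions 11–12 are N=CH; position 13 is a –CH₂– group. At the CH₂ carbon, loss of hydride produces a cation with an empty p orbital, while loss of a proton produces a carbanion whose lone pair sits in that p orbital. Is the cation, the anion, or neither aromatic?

The anion

In both ions every ring atom is sp² and contributes a p orbital, so both rings are fully conjugated.
Cation: 6 × 2 + 0 = 12 π electrons → 4(3), antiaromatic.
Anion: 6 × 2 + 2 = 14 π electrons → 4(3)+2, aromatic.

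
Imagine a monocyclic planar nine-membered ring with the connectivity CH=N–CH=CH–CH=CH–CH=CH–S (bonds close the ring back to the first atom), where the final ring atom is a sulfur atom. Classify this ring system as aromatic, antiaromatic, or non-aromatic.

Check conjugation: the double-bond atoms are sp², each contributing one p electron; each =N– nitrogen is pyridine-type (lone pair in the sp² plane, one electron in the p orbital); the sulfur donates one lone pair from its p orbital — every position has a p orbital, so the cyclic π system is continuous.
Adding the contributions, 4 × 2 = 8 from the double-bond units + 2 from the S atom = 10.
That gives a 4n+2 count (10, n = 2).

Aromatic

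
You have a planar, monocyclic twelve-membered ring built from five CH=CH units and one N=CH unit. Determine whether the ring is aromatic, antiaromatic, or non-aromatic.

The p orbitals form a continuous loop: every atom in a ring double bond is sp² and brings one electron to the p orbital; each sp² =N– keeps its lone pair in-plane and puts one electron into the π system. The ring is fully conjugated.
Adding the contributions, 6 × 2 = 12 from the 6 double-bond units.
With 12 = 4·3 π electrons, Hückel's rule classifies the planar ring as antiaromatic.

Antiaromatic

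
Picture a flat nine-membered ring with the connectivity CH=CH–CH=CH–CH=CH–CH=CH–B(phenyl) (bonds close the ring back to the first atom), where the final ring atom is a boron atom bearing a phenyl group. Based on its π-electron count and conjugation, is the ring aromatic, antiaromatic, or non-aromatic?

All ring atoms are sp² and supply a p orbital to the ring (the double-bond atoms are sp², each contributing one p electron; the boron has an empty p orbital); the conjugation is uninterrupted.
Tallying contributions gives 4 × 2 = 8 from the double-bond units + 0 from the B(phenyl) atom = 8.
With 8 = 4·2 π electrons, Hückel's rule classifies the planar ring as antiaromatic.

Antiaromatic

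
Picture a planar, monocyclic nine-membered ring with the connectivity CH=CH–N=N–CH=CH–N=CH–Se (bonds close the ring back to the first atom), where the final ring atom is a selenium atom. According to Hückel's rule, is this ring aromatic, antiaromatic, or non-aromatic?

Aromatic

Every ring atom contributes a p orbital perpendicular to the ring (each doubly-bonded ring atom is sp² with one p-orbital electron; each =N– nitrogen is pyridine-type (lone pair in the sp² plane, one electron in the p orbital); the selenium donates one lone pair from its p orbital), so the π system is cyclic and fully conjugated.
Tallying contributions gives 4 × 2 = 8 from the double-bond units + 2 from the Se atom = 10.
That gives a 4n+2 count (10, n = 2).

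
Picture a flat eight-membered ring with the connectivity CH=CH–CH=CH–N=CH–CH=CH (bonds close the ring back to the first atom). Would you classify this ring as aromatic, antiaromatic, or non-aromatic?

Antiaromatic

All ring atoms are sp² and supply a p orbital to the ring (the double-bond atoms are sp², each contributing one p electron; each =N– nitrogen is pyridine-type (lone pair in the sp² plane, one electron in the p orbital)); the conjugation is uninterrupted.
π-electron count: 4 × 2 = 8 from the 4 double-bond units.
With 8 = 4·2 π electrons, Hückel's rule classifies the planar ring as antiaromatic.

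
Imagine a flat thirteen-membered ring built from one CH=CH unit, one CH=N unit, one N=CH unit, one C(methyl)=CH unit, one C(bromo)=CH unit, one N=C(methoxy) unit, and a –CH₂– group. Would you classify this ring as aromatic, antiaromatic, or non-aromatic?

Non-aromatic

Because the tetrahedral CH₂ carbon is sp³ and has no p orbital in the ring π system at the CH2 position, the π system cannot extend all the way around the ring.
Hückel's rule only applies to fully conjugated rings, so this one is simply non-aromatic.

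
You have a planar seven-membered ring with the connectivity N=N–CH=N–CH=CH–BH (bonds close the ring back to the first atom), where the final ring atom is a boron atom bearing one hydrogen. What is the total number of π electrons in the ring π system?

6

Every ring atom contributes a p orbital perpendicular to the ring (each doubly-bonded ring atom is sp² with one p-orbital electron; the doubly-bonded nitrogens are pyridine-type — their lone pairs lie in the ring plane, leaving one electron in the p orbital; the boron has an empty p orbital), so the π system is cyclic and fully conjugated.
Tallying contributions gives 3 × 2 = 6 from the double-bond units + 0 from the BH atom = 6.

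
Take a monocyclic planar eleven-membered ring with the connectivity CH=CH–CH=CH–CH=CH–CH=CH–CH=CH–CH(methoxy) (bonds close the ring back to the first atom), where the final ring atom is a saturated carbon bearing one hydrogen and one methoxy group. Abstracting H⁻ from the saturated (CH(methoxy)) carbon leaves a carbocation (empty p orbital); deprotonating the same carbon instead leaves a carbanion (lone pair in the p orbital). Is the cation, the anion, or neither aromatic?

Both ions have a continuous loop of p orbitals — each ring atom is sp².
Cation: 5 × 2 + 0 = 10 π electrons → 4(2)+2, aromatic.
Anion: 5 × 2 + 2 = 12 π electrons → 4(3), antiaromatic.

The cation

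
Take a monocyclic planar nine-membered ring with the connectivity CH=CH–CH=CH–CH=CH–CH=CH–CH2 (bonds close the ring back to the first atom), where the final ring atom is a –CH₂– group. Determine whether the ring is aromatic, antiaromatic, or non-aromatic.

Non-aromatic

The CH2 position has four σ bonds — the tetrahedral CH₂ carbon is sp³ and has no p orbital in the ring π system — so the cyclic conjugation is interrupted.
Hückel's rule only applies to fully conjugated rings, so this one is simply non-aromatic.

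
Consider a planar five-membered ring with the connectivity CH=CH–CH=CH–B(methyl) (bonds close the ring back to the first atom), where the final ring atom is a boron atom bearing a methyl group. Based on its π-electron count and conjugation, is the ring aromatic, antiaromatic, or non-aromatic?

The p orbitals form a continuous loop: the double-bond atoms are sp², each contributing one p electron; the boron has an empty p orbital. The ring is fully conjugated.
π-electron count: 2 × 2 = 4 from the double-bond units + 0 from the B(methyl) atom = 4.
A 4n π count (4, n = 1) in a planar conjugated ring means antiaromatic.

Antiaromatic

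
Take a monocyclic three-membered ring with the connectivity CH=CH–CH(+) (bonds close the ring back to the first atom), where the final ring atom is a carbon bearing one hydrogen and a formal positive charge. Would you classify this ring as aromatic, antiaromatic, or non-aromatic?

All ring atoms are sp² and supply a p orbital to the ring (the double-bond atoms are sp², each contributing one p electron; the carbocation has an empty p orbital); the conjugation is uninterrupted.
Counting π electrons: 1 × 2 = 2 from the double-bond unit + 0 from the CH(+) atom = 2.
With 2 π electrons (n = 0), the Hückel 4n+2 condition holds.
(This ring is the cyclopropenyl cation.)

Aromatic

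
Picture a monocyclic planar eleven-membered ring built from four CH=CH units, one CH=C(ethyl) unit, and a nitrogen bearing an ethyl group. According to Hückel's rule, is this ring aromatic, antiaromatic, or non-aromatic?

All ring atoms are sp² and supply a p orbital to the ring (every atom in a ring double bond is sp² and brings one electron to the p orbital; the pyrrole-type nitrogen donates its lone pair from the p orbital); the conjugation is uninterrupted.
Counting π electrons: 5 × 2 = 10 from the double-bond units + 2 from the N(ethyl) atom = 12.
12 = 4(3); a planar, fully conjugated 4n system is antiaromatic.

Antiaromatic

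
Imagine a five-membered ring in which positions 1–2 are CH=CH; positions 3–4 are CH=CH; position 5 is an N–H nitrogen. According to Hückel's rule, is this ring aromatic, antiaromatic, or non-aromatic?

The p orbitals form a continuous loop: the double-bond atoms are sp², each contributing one p electron; the pyrrole-type nitrogen donates its lone pair from the p orbital. The ring is fully conjugated.
π-electron count: 2 × 2 = 4 from the double-bond units + 2 from the NH atom = 6.
That gives a 4n+2 count (6, n = 1).
(The species described is pyrrole.)

Aromatic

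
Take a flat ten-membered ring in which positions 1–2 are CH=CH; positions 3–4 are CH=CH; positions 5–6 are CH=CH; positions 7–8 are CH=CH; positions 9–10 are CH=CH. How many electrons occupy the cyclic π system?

10

Every ring atom contributes a p orbital perpendicular to the ring (every atom in a ring double bond is sp² and brings one electron to the p orbital), so the π system is cyclic and fully conjugated.
π-electron count: 5 × 2 = 10 from the 5 double-bond units.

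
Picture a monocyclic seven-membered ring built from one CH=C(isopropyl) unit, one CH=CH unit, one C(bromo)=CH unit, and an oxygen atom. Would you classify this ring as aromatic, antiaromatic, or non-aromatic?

Antiaromatic

Check conjugation: every atom in a ring double bond is sp² and brings one electron to the p orbital; the oxygen donates one lone pair from its p orbital — every position has a p orbital, so the cyclic π system is continuous.
Counting π electrons: 3 × 2 = 6 from the double-bond units + 2 from the O atom = 8.
8 is a 4n count (n = 2), so the planar conjugated ring is antiaromatic.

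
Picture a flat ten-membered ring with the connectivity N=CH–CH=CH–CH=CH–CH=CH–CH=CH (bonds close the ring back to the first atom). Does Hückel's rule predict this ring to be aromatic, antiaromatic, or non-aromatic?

Aromatic

Check conjugation: each doubly-bonded ring atom is sp² with one p-orbital electron; each sp² =N– keeps its lone pair in-plane and puts one electron into the π system — every position has a p orbital, so the cyclic π system is continuous.
Tallying contributions gives 5 × 2 = 10 from the 5 double-bond units.
With 10 π electrons (n = 2), the Hückel 4n+2 condition holds.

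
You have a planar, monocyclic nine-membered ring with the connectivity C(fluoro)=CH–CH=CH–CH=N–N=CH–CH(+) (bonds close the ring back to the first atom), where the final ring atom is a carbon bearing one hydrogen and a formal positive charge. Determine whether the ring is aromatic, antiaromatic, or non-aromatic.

All ring atoms are sp² and supply a p orbital to the ring (every atom in a ring double bond is sp² and brings one electron to the p orbital; each sp² =N– keeps its lone pair in-plane and puts one electron into the π system; the carbocation has an empty p orbital); the conjugation is uninterrupted.
Tallying contributions gives 4 × 2 = 8 from the double-bond units + 0 from the CH(+) atom = 8.
8 = 4(2); a planar, fully conjugated 4n system is antiaromatic.

Antiaromatic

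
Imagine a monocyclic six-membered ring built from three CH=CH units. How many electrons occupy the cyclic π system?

6

Every ring atom contributes a p orbital perpendicular to the ring (each doubly-bonded ring atom is sp² with one p-orbital electron), so the π system is cyclic and fully conjugated.
π-electron count: 3 × 2 = 6 from the 3 double-bond units.
This is benzene.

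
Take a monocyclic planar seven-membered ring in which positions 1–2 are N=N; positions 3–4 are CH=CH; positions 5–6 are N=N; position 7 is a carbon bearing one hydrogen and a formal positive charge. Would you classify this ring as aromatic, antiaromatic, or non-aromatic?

Check conjugation: each doubly-bonded ring atom is sp² with one p-orbital electron; each =N– nitrogen is pyridine-type (lone pair in the sp² plane, one electron in the p orbital); the carbocation has an empty p orbital — every position has a p orbital, so the cyclic π system is continuous.
Counting π electrons: 3 × 2 = 6 from the double-bond units + 0 from the CH(+) atom = 6.
That gives a 4n+2 count (6, n = 1).

Aromatic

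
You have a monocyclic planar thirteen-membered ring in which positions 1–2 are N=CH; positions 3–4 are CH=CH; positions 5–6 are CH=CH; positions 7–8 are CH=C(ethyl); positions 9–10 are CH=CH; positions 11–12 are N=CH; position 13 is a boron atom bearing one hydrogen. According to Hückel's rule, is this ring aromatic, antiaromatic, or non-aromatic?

All ring atoms are sp² and supply a p orbital to the ring (each doubly-bonded ring atom is sp² with one p-orbital electron; each =N– nitrogen is pyridine-type (lone pair in the sp² plane, one electron in the p orbital); the boron has an empty p orbital); the conjugation is uninterrupted.
Adding the contributions, 6 × 2 = 12 from the double-bond units + 0 from the BH atom = 12.
With 12 = 4·3 π electrons, Hückel's rule classifies the planar ring as antiaromatic.

Antiaromatic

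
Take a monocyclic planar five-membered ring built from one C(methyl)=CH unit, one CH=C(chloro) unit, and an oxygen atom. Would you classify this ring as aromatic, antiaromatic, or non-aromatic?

Aromatic

The p orbitals form a continuous loop: the double-bond atoms are sp², each contributing one p electron; the oxygen donates one lone pair from its p orbital. The ring is fully conjugated.
Tallying contributions gives 2 × 2 = 4 from the double-bond units + 2 from the O atom = 6.
Since 6 = 4·1 + 2, the ring meets the 4n+2 criterion.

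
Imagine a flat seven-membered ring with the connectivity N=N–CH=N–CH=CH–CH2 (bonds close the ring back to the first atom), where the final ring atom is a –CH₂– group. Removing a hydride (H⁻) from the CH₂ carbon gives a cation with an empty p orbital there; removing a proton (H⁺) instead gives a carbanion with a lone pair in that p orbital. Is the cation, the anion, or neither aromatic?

The cation

In both ions every ring atom is sp² and contributes a p orbital, so both rings are fully conjugated.
Cation: 3 × 2 + 0 = 6 π electrons → 4(1)+2, aromatic.
Anion: 3 × 2 + 2 = 8 π electrons → 4(2), antiaromatic.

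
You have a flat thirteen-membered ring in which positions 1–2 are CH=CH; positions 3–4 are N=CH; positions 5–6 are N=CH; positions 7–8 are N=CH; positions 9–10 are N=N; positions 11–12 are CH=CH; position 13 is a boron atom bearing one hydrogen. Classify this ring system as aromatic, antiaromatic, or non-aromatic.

Antiaromatic

Every ring atom contributes a p orbital perpendicular to the ring (the double-bond atoms are sp², each contributing one p electron; each =N– nitrogen is pyridine-type (lone pair in the sp² plane, one electron in the p orbital); the boron has an empty p orbital), so the π system is cyclic and fully conjugated.
π-electron count: 6 × 2 = 12 from the double-bond units + 0 from the BH atom = 12.
12 = 4(3); a planar, fully conjugated 4n system is antiaromatic.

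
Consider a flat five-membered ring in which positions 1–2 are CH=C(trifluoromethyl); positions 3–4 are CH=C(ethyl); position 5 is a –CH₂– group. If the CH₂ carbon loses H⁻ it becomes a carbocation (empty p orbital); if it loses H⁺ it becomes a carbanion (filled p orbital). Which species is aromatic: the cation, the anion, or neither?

Once that carbon is sp², every ring atom has a p orbital and both ions are fully conjugated.
Cation: 2 × 2 + 0 = 4 π electrons → 4(1), antiaromatic.
Anion: 2 × 2 + 2 = 6 π electrons → 4(1)+2, aromatic.

The anion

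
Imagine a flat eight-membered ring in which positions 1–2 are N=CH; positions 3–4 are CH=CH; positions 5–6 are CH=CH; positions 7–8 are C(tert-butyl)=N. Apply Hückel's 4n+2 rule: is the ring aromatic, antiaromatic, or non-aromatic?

Antiaromatic

The p orbitals form a continuous loop: the double-bond atoms are sp², each contributing one p electron; the doubly-bonded nitrogens are pyridine-type — their lone pairs lie in the ring plane, leaving one electron in the p orbital. The ring is fully conjugated.
Tallying contributions gives 4 × 2 = 8 from the 4 double-bond units.
8 is a 4n count (n = 2), so the planar conjugated ring is antiaromatic.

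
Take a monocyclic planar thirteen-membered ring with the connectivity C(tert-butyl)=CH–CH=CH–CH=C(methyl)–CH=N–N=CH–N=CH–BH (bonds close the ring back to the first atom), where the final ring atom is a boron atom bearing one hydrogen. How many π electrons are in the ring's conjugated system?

The p orbitals form a continuous loop: the double-bond atoms are sp², each contributing one p electron; the doubly-bonded nitrogens are pyridine-type — their lone pairs lie in the ring plane, leaving one electron in the p orbital; the boron has an empty p orbital. The ring is fully conjugated.
Adding the contributions, 6 × 2 = 12 from the double-bond units + 0 from the BH atom = 12.

12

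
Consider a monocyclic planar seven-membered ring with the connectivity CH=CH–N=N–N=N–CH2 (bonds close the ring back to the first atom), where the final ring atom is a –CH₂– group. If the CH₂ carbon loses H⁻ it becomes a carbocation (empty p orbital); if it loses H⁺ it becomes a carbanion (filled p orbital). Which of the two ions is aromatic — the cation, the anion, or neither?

Once that carbon is sp², every ring atom has a p orbital and both ions are fully conjugated.
Cation: 3 × 2 + 0 = 6 π electrons → 4(1)+2, aromatic.
Anion: 3 × 2 + 2 = 8 π electrons → 4(2), antiaromatic.

The cation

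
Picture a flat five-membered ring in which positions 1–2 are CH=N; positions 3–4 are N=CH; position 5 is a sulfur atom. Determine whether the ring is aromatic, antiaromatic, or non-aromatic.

Aromatic

Every ring atom contributes a p orbital perpendicular to the ring (every atom in a ring double bond is sp² and brings one electron to the p orbital; each =N– nitrogen is pyridine-type (lone pair in the sp² plane, one electron in the p orbital); the sulfur donates one lone pair from its p orbital), so the π system is cyclic and fully conjugated.
Counting π electrons: 2 × 2 = 4 from the double-bond units + 2 from the S atom = 6.
That gives a 4n+2 count (6, n = 1).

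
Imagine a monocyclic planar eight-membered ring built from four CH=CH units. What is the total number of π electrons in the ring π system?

8

The p orbitals form a continuous loop: each doubly-bonded ring atom is sp² with one p-orbital electron. The ring is fully conjugated.
Counting π electrons: 4 × 2 = 8 from the 4 double-bond units.
This is cyclooctatetraene.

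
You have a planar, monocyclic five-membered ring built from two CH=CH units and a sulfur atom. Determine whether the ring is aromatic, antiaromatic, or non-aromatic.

The p orbitals form a continuous loop: each doubly-bonded ring atom is sp² with one p-orbital electron; the sulfur donates one lone pair from its p orbital. The ring is fully conjugated.
Adding the contributions, 2 × 2 = 4 from the double-bond units + 2 from the S atom = 6.
Since 6 = 4·1 + 2, the ring meets the 4n+2 criterion.
(The species described is thiophene.)

Aromatic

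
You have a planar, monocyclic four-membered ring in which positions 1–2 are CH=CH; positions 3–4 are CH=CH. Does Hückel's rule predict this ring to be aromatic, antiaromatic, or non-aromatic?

Every ring atom contributes a p orbital perpendicular to the ring (each doubly-bonded ring atom is sp² with one p-orbital electron), so the π system is cyclic and fully conjugated.
Counting π electrons: 2 × 2 = 4 from the 2 double-bond units.
4 = 4(1); a planar, fully conjugated 4n system is antiaromatic.

Antiaromatic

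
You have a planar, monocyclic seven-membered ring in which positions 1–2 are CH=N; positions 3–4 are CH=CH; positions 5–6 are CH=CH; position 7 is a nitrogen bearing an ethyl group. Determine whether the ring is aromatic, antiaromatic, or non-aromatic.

Antiaromatic

The p orbitals form a continuous loop: each doubly-bonded ring atom is sp² with one p-orbital electron; the doubly-bonded nitrogens are pyridine-type — their lone pairs lie in the ring plane, leaving one electron in the p orbital; the pyrrole-type nitrogen donates its lone pair from the p orbital. The ring is fully conjugated.
π-electron count: 3 × 2 = 6 from the double-bond units + 2 from the N(ethyl) atom = 8.
8 = 4(2); a planar, fully conjugated 4n system is antiaromatic.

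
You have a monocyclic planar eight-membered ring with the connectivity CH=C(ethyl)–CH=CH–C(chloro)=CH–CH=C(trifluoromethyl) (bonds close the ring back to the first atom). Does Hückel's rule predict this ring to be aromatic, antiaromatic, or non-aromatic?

All ring atoms are sp² and supply a p orbital to the ring (every atom in a ring double bond is sp² and brings one electron to the p orbital); the conjugation is uninterrupted.
Adding the contributions, 4 × 2 = 8 from the 4 double-bond units.
8 is a 4n count (n = 2), so the planar conjugated ring is antiaromatic.

Antiaromatic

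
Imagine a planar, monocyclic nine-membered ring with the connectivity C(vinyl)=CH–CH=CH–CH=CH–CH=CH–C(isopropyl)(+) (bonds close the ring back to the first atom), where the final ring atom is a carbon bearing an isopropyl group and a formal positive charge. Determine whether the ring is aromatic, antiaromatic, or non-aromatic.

Antiaromatic

Every ring atom contributes a p orbital perpendicular to the ring (the double-bond atoms are sp², each contributing one p electron; the carbocation has an empty p orbital), so the π system is cyclic and fully conjugated.
π-electron count: 4 × 2 = 8 from the double-bond units + 0 from the C(isopropyl)(+) atom = 8.
8 is a 4n count (n = 2), so the planar conjugated ring is antiaromatic.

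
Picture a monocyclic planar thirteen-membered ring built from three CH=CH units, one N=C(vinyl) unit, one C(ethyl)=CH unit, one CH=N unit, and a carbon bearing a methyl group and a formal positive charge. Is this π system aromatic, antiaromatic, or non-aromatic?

Antiaromatic

The p orbitals form a continuous loop: the double-bond atoms are sp², each contributing one p electron; each sp² =N– keeps its lone pair in-plane and puts one electron into the π system; the carbocation has an empty p orbital. The ring is fully conjugated.
Adding the contributions, 6 × 2 = 12 from the double-bond units + 0 from the C(methyl)(+) atom = 12.
A 4n π count (12, n = 3) in a planar conjugated ring means antiaromatic.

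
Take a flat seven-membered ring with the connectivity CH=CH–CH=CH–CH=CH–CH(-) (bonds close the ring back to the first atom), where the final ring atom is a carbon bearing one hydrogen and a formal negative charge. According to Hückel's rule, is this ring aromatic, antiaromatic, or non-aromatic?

Check conjugation: each doubly-bonded ring atom is sp² with one p-orbital electron; the carbanion's lone pair occupies the p orbital — every position has a p orbital, so the cyclic π system is continuous.
π-electron count: 3 × 2 = 6 from the double-bond units + 2 from the CH(-) atom = 8.
8 = 4(2); a planar, fully conjugated 4n system is antiaromatic.

Antiaromatic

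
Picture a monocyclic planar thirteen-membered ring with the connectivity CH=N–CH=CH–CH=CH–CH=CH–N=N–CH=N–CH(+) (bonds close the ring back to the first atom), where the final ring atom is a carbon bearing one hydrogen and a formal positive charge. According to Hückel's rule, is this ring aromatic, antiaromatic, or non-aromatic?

Antiaromatic

Every ring atom contributes a p orbital perpendicular to the ring (each doubly-bonded ring atom is sp² with one p-orbital electron; the doubly-bonded nitrogens are pyridine-type — their lone pairs lie in the ring plane, leaving one electron in the p orbital; the carbocation has an empty p orbital), so the π system is cyclic and fully conjugated.
Adding the contributions, 6 × 2 = 12 from the double-bond units + 0 from the CH(+) atom = 12.
With 12 = 4·3 π electrons, Hückel's rule classifies the planar ring as antiaromatic.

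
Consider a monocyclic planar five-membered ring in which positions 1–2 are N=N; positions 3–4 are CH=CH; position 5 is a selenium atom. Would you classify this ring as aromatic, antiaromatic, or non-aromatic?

Check conjugation: every atom in a ring double bond is sp² and brings one electron to the p orbital; each =N– nitrogen is pyridine-type (lone pair in the sp² plane, one electron in the p orbital); the selenium donates one lone pair from its p orbital — every position has a p orbital, so the cyclic π system is continuous.
Counting π electrons: 2 × 2 = 4 from the double-bond units + 2 from the Se atom = 6.
Since 6 = 4·1 + 2, the ring meets the 4n+2 criterion.

Aromatic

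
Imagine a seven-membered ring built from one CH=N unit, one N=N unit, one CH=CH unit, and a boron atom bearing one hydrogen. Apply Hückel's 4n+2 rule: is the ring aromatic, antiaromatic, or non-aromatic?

Aromatic

The p orbitals form a continuous loop: each doubly-bonded ring atom is sp² with one p-orbital electron; the doubly-bonded nitrogens are pyridine-type — their lone pairs lie in the ring plane, leaving one electron in the p orbital; the boron has an empty p orbital. The ring is fully conjugated.
Tallying contributions gives 3 × 2 = 6 from the double-bond units + 0 from the BH atom = 6.
6 = 4(1) + 2, which satisfies Hückel's 4n+2 rule.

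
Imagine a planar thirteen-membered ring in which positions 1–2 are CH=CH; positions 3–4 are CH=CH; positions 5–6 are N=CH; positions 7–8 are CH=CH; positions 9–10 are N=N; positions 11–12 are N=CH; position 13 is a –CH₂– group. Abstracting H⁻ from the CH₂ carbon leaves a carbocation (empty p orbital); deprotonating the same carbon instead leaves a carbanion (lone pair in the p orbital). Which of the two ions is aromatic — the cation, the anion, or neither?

Once that carbon is sp², every ring atom has a p orbital and both ions are fully conjugated.
Cation: 6 × 2 + 0 = 12 π electrons → 4(3), antiaromatic.
Anion: 6 × 2 + 2 = 14 π electrons → 4(3)+2, aromatic.

The anion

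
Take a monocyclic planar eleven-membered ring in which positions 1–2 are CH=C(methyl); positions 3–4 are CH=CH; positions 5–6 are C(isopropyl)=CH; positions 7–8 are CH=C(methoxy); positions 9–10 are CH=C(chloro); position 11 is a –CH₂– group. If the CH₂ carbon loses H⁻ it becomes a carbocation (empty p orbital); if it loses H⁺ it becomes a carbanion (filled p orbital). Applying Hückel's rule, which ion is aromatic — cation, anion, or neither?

Both ions have a continuous loop of p orbitals — each ring atom is sp².
Cation: 5 × 2 + 0 = 10 π electrons → 4(2)+2, aromatic.
Anion: 5 × 2 + 2 = 12 π electrons → 4(3), antiaromatic.

The cation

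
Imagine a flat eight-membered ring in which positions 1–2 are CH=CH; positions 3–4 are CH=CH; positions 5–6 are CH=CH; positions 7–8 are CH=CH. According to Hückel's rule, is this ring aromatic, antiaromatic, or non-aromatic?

Every ring atom contributes a p orbital perpendicular to the ring (each doubly-bonded ring atom is sp² with one p-orbital electron), so the π system is cyclic and fully conjugated.
Tallying contributions gives 4 × 2 = 8 from the 4 double-bond units.
8 is a 4n count (n = 2), so the planar conjugated ring is antiaromatic.
(This ring is cyclooctatetraene.)

Antiaromatic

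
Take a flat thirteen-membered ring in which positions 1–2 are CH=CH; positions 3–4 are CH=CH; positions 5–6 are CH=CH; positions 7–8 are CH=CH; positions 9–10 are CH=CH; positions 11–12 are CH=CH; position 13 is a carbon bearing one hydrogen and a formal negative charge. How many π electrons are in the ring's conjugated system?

The p orbitals form a continuous loop: each doubly-bonded ring atom is sp² with one p-orbital electron; the carbanion's lone pair occupies the p orbital. The ring is fully conjugated.
π-electron count: 6 × 2 = 12 from the double-bond units + 2 from the CH(-) atom = 14.

14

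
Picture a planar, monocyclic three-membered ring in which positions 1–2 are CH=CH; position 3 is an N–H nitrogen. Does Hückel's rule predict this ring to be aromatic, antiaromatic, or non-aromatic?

All ring atoms are sp² and supply a p orbital to the ring (every atom in a ring double bond is sp² and brings one electron to the p orbital; the pyrrole-type nitrogen donates its lone pair from the p orbital); the conjugation is uninterrupted.
Counting π electrons: 1 × 2 = 2 from the double-bond unit + 2 from the NH atom = 4.
With 4 = 4·1 π electrons, Hückel's rule classifies the planar ring as antiaromatic.

Antiaromatic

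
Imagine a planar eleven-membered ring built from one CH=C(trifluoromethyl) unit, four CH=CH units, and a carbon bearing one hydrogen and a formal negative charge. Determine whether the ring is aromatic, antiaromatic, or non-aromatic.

Antiaromatic

Check conjugation: the double-bond atoms are sp², each contributing one p electron; the carbanion's lone pair occupies the p orbital — every position has a p orbital, so the cyclic π system is continuous.
Counting π electrons: 5 × 2 = 10 from the double-bond units + 2 from the CH(-) atom = 12.
With 12 = 4·3 π electrons, Hückel's rule classifies the planar ring as antiaromatic.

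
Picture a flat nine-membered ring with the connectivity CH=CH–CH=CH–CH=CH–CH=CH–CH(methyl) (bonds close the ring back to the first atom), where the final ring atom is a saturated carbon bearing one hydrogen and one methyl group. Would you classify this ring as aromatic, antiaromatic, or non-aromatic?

Non-aromatic

The CH(methyl) carbon is saturated: that saturated carbon is sp³ and has no p orbital in the ring π system. Conjugation is not continuous around the ring.
Broken conjugation rules out both aromaticity and antiaromaticity.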